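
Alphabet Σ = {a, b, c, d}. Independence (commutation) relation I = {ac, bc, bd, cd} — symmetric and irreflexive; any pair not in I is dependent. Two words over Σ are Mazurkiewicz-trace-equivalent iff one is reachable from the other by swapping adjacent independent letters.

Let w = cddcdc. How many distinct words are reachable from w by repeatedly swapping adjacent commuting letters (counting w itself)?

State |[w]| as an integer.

20

0(c) covers ∅
1(d) covers ∅
2(d) covers 1:d
3(c) covers 0:c
4(d) covers 2:d
5(c) covers 3:c
floor of heap: 0:c, 1:d
completions by unplaced set U, small U first (add the entries for U minus each lowest piece of U):
  |U|=1: {4}:1  {5}:1
  |U|=2: {2,4}:1  {3,5}:1  {4,5}:2
  |U|=3: {0,3,5}:1  {1,2,4}:1  {2,4,5}:3  {3,4,5}:3
  |U|=4: {0,3,4,5}:4  {1,2,4,5}:4  {2,3,4,5}:6
  start at 0(c): 10
  start at 1(d): 10
sum over floor = 20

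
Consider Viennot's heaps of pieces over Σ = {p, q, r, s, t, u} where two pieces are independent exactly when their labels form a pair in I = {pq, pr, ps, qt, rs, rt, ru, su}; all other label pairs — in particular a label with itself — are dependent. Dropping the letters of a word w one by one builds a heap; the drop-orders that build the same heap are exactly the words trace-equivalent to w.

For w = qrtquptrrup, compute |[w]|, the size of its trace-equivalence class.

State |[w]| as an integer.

drop 0:q onto floor
drop 1:r onto {0:q}
drop 2:t onto floor
drop 3:q onto {1:r}
drop 4:u onto {2:t, 3:q}
drop 5:p onto {4:u}
drop 6:t onto {5:p}
drop 7:r onto {3:q}
drop 8:r onto {7:r}
drop 9:u onto {6:t}
drop 10:p onto {9:u}
ground layer = {0:q, 2:t}
drop-orders for the pieces not yet dropped (sum over which currently-grounded one goes next):
  1 to go: {8} 1  {10} 1
  2 to go: {7,8} 1  {8,10} 2  {9,10} 1
  3 to go: {6,9,10} 1  {7,8,10} 3  {8,9,10} 3
  4 to go: {5,6,9,10} 1  {6,8,9,10} 4  {7,8,9,10} 6
  5 to go: {4,5,6,9,10} 1  {5,6,8,9,10} 5  {6,7,8,9,10} 10
  6 to go: {2,4,5,6,9,10} 1  {4,5,6,8,9,10} 6  {5,6,7,8,9,10} 15
  7 to go: {2,4,5,6,8,9,10} 7  {4,5,6,7,8,9,10} 21
  8 to go: {2,4,5,6,7,8,9,10} 28  {3,4,5,6,7,8,9,10} 21
  9 to go: {1,3,4,5,6,7,8,9,10} 21  {2,3,4,5,6,7,8,9,10} 49
  if 0:q drops first: 70 orders
  if 2:t drops first: 21 orders
heap linearizations: 91

91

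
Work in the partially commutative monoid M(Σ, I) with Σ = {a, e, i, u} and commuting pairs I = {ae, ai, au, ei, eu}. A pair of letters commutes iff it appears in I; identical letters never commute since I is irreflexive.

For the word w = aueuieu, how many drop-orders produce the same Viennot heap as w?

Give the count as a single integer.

piece 0:a — minimal
piece 1:u — minimal
piece 2:e — minimal
piece 3:u rests on {1:u}
piece 4:i rests on {3:u}
piece 5:e rests on {2:e}
piece 6:u rests on {4:i}
minimal pieces: {0:a, 1:u, 2:e}
ways to finish when only these pieces remain (= sum over removing one remaining piece with nothing left below it):
  1 left: {0}→1  {5}→1  {6}→1
  2 left: {0,5}→2  {0,6}→2  {2,5}→1  {4,6}→1  {5,6}→2
  3 left: {0,2,5}→3  {0,4,6}→3  {0,5,6}→6  {2,5,6}→3  {3,4,6}→1  {4,5,6}→3
  4 left: {0,2,5,6}→12  {0,3,4,6}→4  {0,4,5,6}→12  {1,3,4,6}→1  {2,4,5,6}→6  {3,4,5,6}→4
  5 left: {0,1,3,4,6}→5  {0,2,4,5,6}→30  {0,3,4,5,6}→20  {1,3,4,5,6}→5  {2,3,4,5,6}→10
  placing 0:a first → 15 extensions
  placing 1:u first → 60 extensions
  placing 2:e first → 30 extensions
total linear extensions = 105

105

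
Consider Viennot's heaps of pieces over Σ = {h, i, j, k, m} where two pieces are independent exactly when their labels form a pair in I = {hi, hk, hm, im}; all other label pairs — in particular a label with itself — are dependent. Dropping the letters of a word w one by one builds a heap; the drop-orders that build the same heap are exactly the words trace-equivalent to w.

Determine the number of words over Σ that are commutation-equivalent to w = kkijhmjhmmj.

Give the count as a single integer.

6

drop 0:k onto floor
drop 1:k onto {0:k}
drop 2:i onto {1:k}
drop 3:j onto {2:i}
drop 4:h onto {3:j}
drop 5:m onto {3:j}
drop 6:j onto {4:h, 5:m}
drop 7:h onto {6:j}
drop 8:m onto {6:j}
drop 9:m onto {8:m}
drop 10:j onto {7:h, 9:m}
ground layer = {0:k}
drop-orders for the pieces not yet dropped (sum over which currently-grounded one goes next):
  1 to go: {10} 1
  2 to go: {7,10} 1  {9,10} 1
  3 to go: {7,9,10} 2  {8,9,10} 1
  4 to go: {7,8,9,10} 3
  5 to go: {6,7,8,9,10} 3
  6 to go: {4,6,7,8,9,10} 3  {5,6,7,8,9,10} 3
  7 to go: {4,5,6,7,8,9,10} 6
  8 to go: {3,4,5,6,7,8,9,10} 6
  9 to go: {2,3,4,5,6,7,8,9,10} 6
  if 0:k drops first: 6 orders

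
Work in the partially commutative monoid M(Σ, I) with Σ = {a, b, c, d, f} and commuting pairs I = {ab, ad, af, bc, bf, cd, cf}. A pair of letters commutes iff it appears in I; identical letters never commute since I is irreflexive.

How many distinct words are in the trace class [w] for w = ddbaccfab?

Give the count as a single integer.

378

0(d) covers ∅
1(d) covers 0:d
2(b) covers 1:d
3(a) covers ∅
4(c) covers 3:a
5(c) covers 4:c
6(f) covers 1:d
7(a) covers 5:c
8(b) covers 2:b
floor of heap: 0:d, 3:a
completions by unplaced set U, small U first (add the entries for U minus each lowest piece of U):
  |U|=1: {6}:1  {7}:1  {8}:1
  |U|=2: {2,8}:1  {5,7}:1  {6,7}:2  {6,8}:2  {7,8}:2
  |U|=3: {2,6,8}:3  {2,7,8}:3  {4,5,7}:1  {5,6,7}:3  {5,7,8}:3  {6,7,8}:6
  |U|=4: {1,2,6,8}:3  {2,5,7,8}:6  {2,6,7,8}:12  {3,4,5,7}:1  {4,5,6,7}:4  {4,5,7,8}:4  {5,6,7,8}:12
  |U|=5: {0,1,2,6,8}:3  {1,2,6,7,8}:15  {2,4,5,7,8}:10  {2,5,6,7,8}:30  {3,4,5,6,7}:5  {3,4,5,7,8}:5  {4,5,6,7,8}:20
  |U|=6: {0,1,2,6,7,8}:18  {1,2,5,6,7,8}:45  {2,3,4,5,7,8}:15  {2,4,5,6,7,8}:60  {3,4,5,6,7,8}:30
  |U|=7: {0,1,2,5,6,7,8}:63  {1,2,4,5,6,7,8}:105  {2,3,4,5,6,7,8}:105
  start at 0(d): 210
  start at 3(a): 168
sum over floor = 378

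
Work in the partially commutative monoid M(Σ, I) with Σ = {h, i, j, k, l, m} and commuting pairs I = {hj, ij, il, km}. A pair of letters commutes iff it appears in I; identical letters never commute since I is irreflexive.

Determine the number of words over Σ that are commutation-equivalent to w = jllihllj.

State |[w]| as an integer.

4

#0=j has no predecessor
#1=l depends on [0:j]
#2=l depends on [1:l]
#3=i has no predecessor
#4=h depends on [2:l, 3:i]
#5=l depends on [4:h]
#6=l depends on [5:l]
#7=j depends on [6:l]
sources: [0:j, 3:i]
N(rest) = Σ N(rest − s) over sources s of rest; N(one piece) = 1:
  size 1 → [7]=1
  size 2 → [6,7]=1
  size 3 → [5,6,7]=1
  size 4 → [4,5,6,7]=1
  size 5 → [2,4,5,6,7]=1  [3,4,5,6,7]=1
  size 6 → [1,2,4,5,6,7]=1  [2,3,4,5,6,7]=2
  first=0(j) contributes 3
  first=3(i) contributes 1
|[w]| = 4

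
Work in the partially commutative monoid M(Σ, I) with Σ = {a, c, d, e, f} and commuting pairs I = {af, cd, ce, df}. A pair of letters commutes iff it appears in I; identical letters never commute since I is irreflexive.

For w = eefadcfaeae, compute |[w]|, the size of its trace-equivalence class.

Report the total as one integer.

drop 0:e onto floor
drop 1:e onto {0:e}
drop 2:f onto {1:e}
drop 3:a onto {1:e}
drop 4:d onto {3:a}
drop 5:c onto {2:f, 3:a}
drop 6:f onto {5:c}
drop 7:a onto {4:d, 5:c}
drop 8:e onto {6:f, 7:a}
drop 9:a onto {8:e}
drop 10:e onto {9:a}
ground layer = {0:e}
drop-orders for the pieces not yet dropped (sum over which currently-grounded one goes next):
  1 to go: {10} 1
  2 to go: {9,10} 1
  3 to go: {8,9,10} 1
  4 to go: {6,8,9,10} 1  {7,8,9,10} 1
  5 to go: {4,7,8,9,10} 1  {6,7,8,9,10} 2
  6 to go: {4,6,7,8,9,10} 3  {5,6,7,8,9,10} 2
  7 to go: {2,5,6,7,8,9,10} 2  {4,5,6,7,8,9,10} 5
  8 to go: {2,4,5,6,7,8,9,10} 7  {3,4,5,6,7,8,9,10} 5
  9 to go: {2,3,4,5,6,7,8,9,10} 12
  if 0:e drops first: 12 orders

12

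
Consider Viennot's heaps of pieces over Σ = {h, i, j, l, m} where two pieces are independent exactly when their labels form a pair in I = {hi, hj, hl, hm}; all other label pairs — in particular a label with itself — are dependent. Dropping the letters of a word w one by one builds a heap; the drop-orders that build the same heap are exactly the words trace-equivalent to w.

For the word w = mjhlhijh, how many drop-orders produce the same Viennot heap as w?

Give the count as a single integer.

56

#0=m has no predecessor
#1=j depends on [0:m]
#2=h has no predecessor
#3=l depends on [1:j]
#4=h depends on [2:h]
#5=i depends on [3:l]
#6=j depends on [5:i]
#7=h depends on [4:h]
sources: [0:m, 2:h]
N(rest) = Σ N(rest − s) over sources s of rest; N(one piece) = 1:
  size 1 → [6]=1  [7]=1
  size 2 → [4,7]=1  [5,6]=1  [6,7]=2
  size 3 → [2,4,7]=1  [3,5,6]=1  [4,6,7]=3  [5,6,7]=3
  size 4 → [1,3,5,6]=1  [2,4,6,7]=4  [3,5,6,7]=4  [4,5,6,7]=6
  size 5 → [0,1,3,5,6]=1  [1,3,5,6,7]=5  [2,4,5,6,7]=10  [3,4,5,6,7]=10
  size 6 → [0,1,3,5,6,7]=6  [1,3,4,5,6,7]=15  [2,3,4,5,6,7]=20
  first=0(m) contributes 35
  first=2(h) contributes 21
|[w]| = 56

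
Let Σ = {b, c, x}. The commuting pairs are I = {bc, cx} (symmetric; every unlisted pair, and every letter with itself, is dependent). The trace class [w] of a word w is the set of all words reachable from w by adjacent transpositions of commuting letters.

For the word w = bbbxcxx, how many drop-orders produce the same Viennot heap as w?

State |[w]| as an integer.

7

#0=b has no predecessor
#1=b depends on [0:b]
#2=b depends on [1:b]
#3=x depends on [2:b]
#4=c has no predecessor
#5=x depends on [3:x]
#6=x depends on [5:x]
sources: [0:b, 4:c]
N(rest) = Σ N(rest − s) over sources s of rest; N(one piece) = 1:
  size 1 → [4]=1  [6]=1
  size 2 → [4,6]=2  [5,6]=1
  size 3 → [3,5,6]=1  [4,5,6]=3
  size 4 → [2,3,5,6]=1  [3,4,5,6]=4
  size 5 → [1,2,3,5,6]=1  [2,3,4,5,6]=5
  first=0(b) contributes 6
  first=4(c) contributes 1
|[w]| = 7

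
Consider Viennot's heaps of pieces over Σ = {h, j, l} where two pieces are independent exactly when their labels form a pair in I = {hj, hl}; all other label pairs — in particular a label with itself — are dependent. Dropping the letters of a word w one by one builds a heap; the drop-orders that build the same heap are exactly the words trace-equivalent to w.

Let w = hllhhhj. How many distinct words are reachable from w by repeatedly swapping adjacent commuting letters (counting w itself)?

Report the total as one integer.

piece 0:h — minimal
piece 1:l — minimal
piece 2:l rests on {1:l}
piece 3:h rests on {0:h}
piece 4:h rests on {3:h}
piece 5:h rests on {4:h}
piece 6:j rests on {2:l}
minimal pieces: {0:h, 1:l}
ways to finish when only these pieces remain (= sum over removing one remaining piece with nothing left below it):
  1 left: {5}→1  {6}→1
  2 left: {2,6}→1  {4,5}→1  {5,6}→2
  3 left: {1,2,6}→1  {2,5,6}→3  {3,4,5}→1  {4,5,6}→3
  4 left: {0,3,4,5}→1  {1,2,5,6}→4  {2,4,5,6}→6  {3,4,5,6}→4
  5 left: {0,3,4,5,6}→5  {1,2,4,5,6}→10  {2,3,4,5,6}→10
  placing 0:h first → 20 extensions
  placing 1:l first → 15 extensions
total linear extensions = 35

35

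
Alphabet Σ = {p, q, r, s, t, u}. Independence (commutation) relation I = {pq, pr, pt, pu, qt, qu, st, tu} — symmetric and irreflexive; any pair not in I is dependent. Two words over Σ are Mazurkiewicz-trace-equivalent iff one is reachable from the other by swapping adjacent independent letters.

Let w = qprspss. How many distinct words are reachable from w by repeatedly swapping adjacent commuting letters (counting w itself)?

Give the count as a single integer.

3

piece 0:q — minimal
piece 1:p — minimal
piece 2:r rests on {0:q}
piece 3:s rests on {1:p, 2:r}
piece 4:p rests on {3:s}
piece 5:s rests on {4:p}
piece 6:s rests on {5:s}
minimal pieces: {0:q, 1:p}
ways to finish when only these pieces remain (= sum over removing one remaining piece with nothing left below it):
  1 left: {6}→1
  2 left: {5,6}→1
  3 left: {4,5,6}→1
  4 left: {3,4,5,6}→1
  5 left: {1,3,4,5,6}→1  {2,3,4,5,6}→1
  placing 0:q first → 2 extensions
  placing 1:p first → 1 extensions
total linear extensions = 3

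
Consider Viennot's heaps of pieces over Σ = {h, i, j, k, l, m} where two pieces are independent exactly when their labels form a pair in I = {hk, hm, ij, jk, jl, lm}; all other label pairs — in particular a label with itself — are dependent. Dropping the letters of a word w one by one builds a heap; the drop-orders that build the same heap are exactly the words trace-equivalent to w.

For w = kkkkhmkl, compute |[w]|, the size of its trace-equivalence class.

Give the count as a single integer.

0(k) covers ∅
1(k) covers 0:k
2(k) covers 1:k
3(k) covers 2:k
4(h) covers ∅
5(m) covers 3:k
6(k) covers 5:m
7(l) covers 4:h, 6:k
floor of heap: 0:k, 4:h
completions by unplaced set U, small U first (add the entries for U minus each lowest piece of U):
  |U|=1: {7}:1
  |U|=2: {4,7}:1  {6,7}:1
  |U|=3: {4,6,7}:2  {5,6,7}:1
  |U|=4: {3,5,6,7}:1  {4,5,6,7}:3
  |U|=5: {2,3,5,6,7}:1  {3,4,5,6,7}:4
  |U|=6: {1,2,3,5,6,7}:1  {2,3,4,5,6,7}:5
  start at 0(k): 6
  start at 4(h): 1
sum over floor = 7

7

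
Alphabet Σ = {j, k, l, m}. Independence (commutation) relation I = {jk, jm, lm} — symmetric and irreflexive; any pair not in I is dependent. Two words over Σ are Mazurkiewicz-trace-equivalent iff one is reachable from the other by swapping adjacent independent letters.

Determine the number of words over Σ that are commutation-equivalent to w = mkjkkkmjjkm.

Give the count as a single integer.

165

drop 0:m onto floor
drop 1:k onto {0:m}
drop 2:j onto floor
drop 3:k onto {1:k}
drop 4:k onto {3:k}
drop 5:k onto {4:k}
drop 6:m onto {5:k}
drop 7:j onto {2:j}
drop 8:j onto {7:j}
drop 9:k onto {6:m}
drop 10:m onto {9:k}
ground layer = {0:m, 2:j}
drop-orders for the pieces not yet dropped (sum over which currently-grounded one goes next):
  1 to go: {8} 1  {10} 1
  2 to go: {7,8} 1  {8,10} 2  {9,10} 1
  3 to go: {2,7,8} 1  {6,9,10} 1  {7,8,10} 3  {8,9,10} 3
  4 to go: {2,7,8,10} 4  {5,6,9,10} 1  {6,8,9,10} 4  {7,8,9,10} 6
  5 to go: {2,7,8,9,10} 10  {4,5,6,9,10} 1  {5,6,8,9,10} 5  {6,7,8,9,10} 10
  6 to go: {2,6,7,8,9,10} 20  {3,4,5,6,9,10} 1  {4,5,6,8,9,10} 6  {5,6,7,8,9,10} 15
  7 to go: {1,3,4,5,6,9,10} 1  {2,5,6,7,8,9,10} 35  {3,4,5,6,8,9,10} 7  {4,5,6,7,8,9,10} 21
  8 to go: {0,1,3,4,5,6,9,10} 1  {1,3,4,5,6,8,9,10} 8  {2,4,5,6,7,8,9,10} 56  {3,4,5,6,7,8,9,10} 28
  9 to go: {0,1,3,4,5,6,8,9,10} 9  {1,3,4,5,6,7,8,9,10} 36  {2,3,4,5,6,7,8,9,10} 84
  if 0:m drops first: 120 orders
  if 2:j drops first: 45 orders
heap linearizations: 165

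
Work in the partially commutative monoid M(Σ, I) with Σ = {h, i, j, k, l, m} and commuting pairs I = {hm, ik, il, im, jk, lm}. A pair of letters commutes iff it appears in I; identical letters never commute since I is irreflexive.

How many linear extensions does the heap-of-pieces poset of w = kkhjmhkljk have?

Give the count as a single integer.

0(k) covers ∅
1(k) covers 0:k
2(h) covers 1:k
3(j) covers 2:h
4(m) covers 3:j
5(h) covers 3:j
6(k) covers 4:m, 5:h
7(l) covers 6:k
8(j) covers 7:l
9(k) covers 7:l
floor of heap: 0:k
completions by unplaced set U, small U first (add the entries for U minus each lowest piece of U):
  |U|=1: {8}:1  {9}:1
  |U|=2: {8,9}:2
  |U|=3: {7,8,9}:2
  |U|=4: {6,7,8,9}:2
  |U|=5: {4,6,7,8,9}:2  {5,6,7,8,9}:2
  |U|=6: {4,5,6,7,8,9}:4
  |U|=7: {3,4,5,6,7,8,9}:4
  |U|=8: {2,3,4,5,6,7,8,9}:4
  start at 0(k): 4

4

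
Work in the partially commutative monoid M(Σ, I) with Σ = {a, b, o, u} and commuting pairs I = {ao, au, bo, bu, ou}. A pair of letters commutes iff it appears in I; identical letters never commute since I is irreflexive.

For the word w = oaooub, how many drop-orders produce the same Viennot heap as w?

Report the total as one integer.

60

drop 0:o onto floor
drop 1:a onto floor
drop 2:o onto {0:o}
drop 3:o onto {2:o}
drop 4:u onto floor
drop 5:b onto {1:a}
ground layer = {0:o, 1:a, 4:u}
drop-orders for the pieces not yet dropped (sum over which currently-grounded one goes next):
  1 to go: {3} 1  {4} 1  {5} 1
  2 to go: {1,5} 1  {2,3} 1  {3,4} 2  {3,5} 2  {4,5} 2
  3 to go: {0,2,3} 1  {1,3,5} 3  {1,4,5} 3  {2,3,4} 3  {2,3,5} 3  {3,4,5} 6
  4 to go: {0,2,3,4} 4  {0,2,3,5} 4  {1,2,3,5} 6  {1,3,4,5} 12  {2,3,4,5} 12
  if 0:o drops first: 30 orders
  if 1:a drops first: 20 orders
  if 4:u drops first: 10 orders
heap linearizations: 60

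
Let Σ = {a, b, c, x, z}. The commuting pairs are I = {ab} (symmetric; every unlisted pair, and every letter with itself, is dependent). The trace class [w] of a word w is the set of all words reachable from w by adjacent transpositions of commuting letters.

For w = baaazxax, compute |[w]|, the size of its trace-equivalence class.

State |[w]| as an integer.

piece 0:b — minimal
piece 1:a — minimal
piece 2:a rests on {1:a}
piece 3:a rests on {2:a}
piece 4:z rests on {0:b, 3:a}
piece 5:x rests on {4:z}
piece 6:a rests on {5:x}
piece 7:x rests on {6:a}
minimal pieces: {0:b, 1:a}
ways to finish when only these pieces remain (= sum over removing one remaining piece with nothing left below it):
  1 left: {7}→1
  2 left: {6,7}→1
  3 left: {5,6,7}→1
  4 left: {4,5,6,7}→1
  5 left: {0,4,5,6,7}→1  {3,4,5,6,7}→1
  6 left: {0,3,4,5,6,7}→2  {2,3,4,5,6,7}→1
  placing 0:b first → 1 extensions
  placing 1:a first → 3 extensions
total linear extensions = 4

4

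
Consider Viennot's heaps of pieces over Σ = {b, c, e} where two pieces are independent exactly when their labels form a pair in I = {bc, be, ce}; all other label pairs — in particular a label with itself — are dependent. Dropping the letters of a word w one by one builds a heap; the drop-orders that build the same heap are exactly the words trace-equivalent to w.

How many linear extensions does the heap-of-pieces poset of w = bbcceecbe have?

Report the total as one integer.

drop 0:b onto floor
drop 1:b onto {0:b}
drop 2:c onto floor
drop 3:c onto {2:c}
drop 4:e onto floor
drop 5:e onto {4:e}
drop 6:c onto {3:c}
drop 7:b onto {1:b}
drop 8:e onto {5:e}
ground layer = {0:b, 2:c, 4:e}
drop-orders for the pieces not yet dropped (sum over which currently-grounded one goes next):
  1 to go: {6} 1  {7} 1  {8} 1
  2 to go: {1,7} 1  {3,6} 1  {5,8} 1  {6,7} 2  {6,8} 2  {7,8} 2
  3 to go: {0,1,7} 1  {1,6,7} 3  {1,7,8} 3  {2,3,6} 1  {3,6,7} 3  {3,6,8} 3  {4,5,8} 1  {5,6,8} 3  {5,7,8} 3  {6,7,8} 6
  4 to go: {0,1,6,7} 4  {0,1,7,8} 4  {1,3,6,7} 6  {1,5,7,8} 6  {1,6,7,8} 12  {2,3,6,7} 4  {2,3,6,8} 4  {3,5,6,8} 6  {3,6,7,8} 12  {4,5,6,8} 4  {4,5,7,8} 4  {5,6,7,8} 12
  5 to go: {0,1,3,6,7} 10  {0,1,5,7,8} 10  {0,1,6,7,8} 20  {1,2,3,6,7} 10  {1,3,6,7,8} 30  {1,4,5,7,8} 10  {1,5,6,7,8} 30  {2,3,5,6,8} 10  {2,3,6,7,8} 20  {3,4,5,6,8} 10  {3,5,6,7,8} 30  {4,5,6,7,8} 20
  6 to go: {0,1,2,3,6,7} 20  {0,1,3,6,7,8} 60  {0,1,4,5,7,8} 20  {0,1,5,6,7,8} 60  {1,2,3,6,7,8} 60  {1,3,5,6,7,8} 90  {1,4,5,6,7,8} 60  {2,3,4,5,6,8} 20  {2,3,5,6,7,8} 60  {3,4,5,6,7,8} 60
  7 to go: {0,1,2,3,6,7,8} 140  {0,1,3,5,6,7,8} 210  {0,1,4,5,6,7,8} 140  {1,2,3,5,6,7,8} 210  {1,3,4,5,6,7,8} 210  {2,3,4,5,6,7,8} 140
  if 0:b drops first: 560 orders
  if 2:c drops first: 560 orders
  if 4:e drops first: 560 orders
heap linearizations: 1680

1680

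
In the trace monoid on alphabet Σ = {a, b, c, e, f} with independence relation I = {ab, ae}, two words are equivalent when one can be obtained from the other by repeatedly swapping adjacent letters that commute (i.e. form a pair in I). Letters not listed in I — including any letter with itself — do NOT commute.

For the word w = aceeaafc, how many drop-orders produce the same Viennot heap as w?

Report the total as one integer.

0(a) covers ∅
1(c) covers 0:a
2(e) covers 1:c
3(e) covers 2:e
4(a) covers 1:c
5(a) covers 4:a
6(f) covers 3:e, 5:a
7(c) covers 6:f
floor of heap: 0:a
completions by unplaced set U, small U first (add the entries for U minus each lowest piece of U):
  |U|=1: {7}:1
  |U|=2: {6,7}:1
  |U|=3: {3,6,7}:1  {5,6,7}:1
  |U|=4: {2,3,6,7}:1  {3,5,6,7}:2  {4,5,6,7}:1
  |U|=5: {2,3,5,6,7}:3  {3,4,5,6,7}:3
  |U|=6: {2,3,4,5,6,7}:6
  start at 0(a): 6

6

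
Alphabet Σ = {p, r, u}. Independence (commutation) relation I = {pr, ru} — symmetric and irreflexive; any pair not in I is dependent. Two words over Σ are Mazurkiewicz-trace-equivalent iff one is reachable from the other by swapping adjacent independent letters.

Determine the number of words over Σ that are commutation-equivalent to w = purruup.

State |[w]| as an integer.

drop 0:p onto floor
drop 1:u onto {0:p}
drop 2:r onto floor
drop 3:r onto {2:r}
drop 4:u onto {1:u}
drop 5:u onto {4:u}
drop 6:p onto {5:u}
ground layer = {0:p, 2:r}
drop-orders for the pieces not yet dropped (sum over which currently-grounded one goes next):
  1 to go: {3} 1  {6} 1
  2 to go: {2,3} 1  {3,6} 2  {5,6} 1
  3 to go: {2,3,6} 3  {3,5,6} 3  {4,5,6} 1
  4 to go: {1,4,5,6} 1  {2,3,5,6} 6  {3,4,5,6} 4
  5 to go: {0,1,4,5,6} 1  {1,3,4,5,6} 5  {2,3,4,5,6} 10
  if 0:p drops first: 15 orders
  if 2:r drops first: 6 orders
heap linearizations: 21

21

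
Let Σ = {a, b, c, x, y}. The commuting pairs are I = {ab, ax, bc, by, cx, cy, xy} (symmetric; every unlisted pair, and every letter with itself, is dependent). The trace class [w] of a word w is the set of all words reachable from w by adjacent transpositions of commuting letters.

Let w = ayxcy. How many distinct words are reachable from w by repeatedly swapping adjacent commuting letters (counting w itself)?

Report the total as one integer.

15

piece 0:a — minimal
piece 1:y rests on {0:a}
piece 2:x — minimal
piece 3:c rests on {0:a}
piece 4:y rests on {1:y}
minimal pieces: {0:a, 2:x}
ways to finish when only these pieces remain (= sum over removing one remaining piece with nothing left below it):
  1 left: {2}→1  {3}→1  {4}→1
  2 left: {1,4}→1  {2,3}→2  {2,4}→2  {3,4}→2
  3 left: {1,2,4}→3  {1,3,4}→3  {2,3,4}→6
  placing 0:a first → 12 extensions
  placing 2:x first → 3 extensions
total linear extensions = 15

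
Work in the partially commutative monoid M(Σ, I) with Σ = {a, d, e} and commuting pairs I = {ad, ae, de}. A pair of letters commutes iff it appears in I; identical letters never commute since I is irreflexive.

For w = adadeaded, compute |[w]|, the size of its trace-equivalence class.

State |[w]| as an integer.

0(a) covers ∅
1(d) covers ∅
2(a) covers 0:a
3(d) covers 1:d
4(e) covers ∅
5(a) covers 2:a
6(d) covers 3:d
7(e) covers 4:e
8(d) covers 6:d
floor of heap: 0:a, 1:d, 4:e
completions by unplaced set U, small U first (add the entries for U minus each lowest piece of U):
  |U|=1: {5}:1  {7}:1  {8}:1
  |U|=2: {2,5}:1  {4,7}:1  {5,7}:2  {5,8}:2  {6,8}:1  {7,8}:2
  |U|=3: {0,2,5}:1  {2,5,7}:3  {2,5,8}:3  {3,6,8}:1  {4,5,7}:3  {4,7,8}:3  {5,6,8}:3  {5,7,8}:6  {6,7,8}:3
  |U|=4: {0,2,5,7}:4  {0,2,5,8}:4  {1,3,6,8}:1  {2,4,5,7}:6  {2,5,6,8}:6  {2,5,7,8}:12  {3,5,6,8}:4  {3,6,7,8}:4  {4,5,7,8}:12  {4,6,7,8}:6  {5,6,7,8}:12
  |U|=5: {0,2,4,5,7}:10  {0,2,5,6,8}:10  {0,2,5,7,8}:20  {1,3,5,6,8}:5  {1,3,6,7,8}:5  {2,3,5,6,8}:10  {2,4,5,7,8}:30  {2,5,6,7,8}:30  {3,4,6,7,8}:10  {3,5,6,7,8}:20  {4,5,6,7,8}:30
  |U|=6: {0,2,3,5,6,8}:20  {0,2,4,5,7,8}:60  {0,2,5,6,7,8}:60  {1,2,3,5,6,8}:15  {1,3,4,6,7,8}:15  {1,3,5,6,7,8}:30  {2,3,5,6,7,8}:60  {2,4,5,6,7,8}:90  {3,4,5,6,7,8}:60
  |U|=7: {0,1,2,3,5,6,8}:35  {0,2,3,5,6,7,8}:140  {0,2,4,5,6,7,8}:210  {1,2,3,5,6,7,8}:105  {1,3,4,5,6,7,8}:105  {2,3,4,5,6,7,8}:210
  start at 0(a): 420
  start at 1(d): 560
  start at 4(e): 280
sum over floor = 1260

1260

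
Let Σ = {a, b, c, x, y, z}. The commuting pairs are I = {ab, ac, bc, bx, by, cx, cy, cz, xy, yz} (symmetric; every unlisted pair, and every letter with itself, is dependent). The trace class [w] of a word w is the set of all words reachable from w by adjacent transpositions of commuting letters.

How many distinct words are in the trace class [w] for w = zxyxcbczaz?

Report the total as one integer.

810

#0=z has no predecessor
#1=x depends on [0:z]
#2=y has no predecessor
#3=x depends on [1:x]
#4=c has no predecessor
#5=b depends on [0:z]
#6=c depends on [4:c]
#7=z depends on [3:x, 5:b]
#8=a depends on [2:y, 7:z]
#9=z depends on [8:a]
sources: [0:z, 2:y, 4:c]
N(rest) = Σ N(rest − s) over sources s of rest; N(one piece) = 1:
  size 1 → [6]=1  [9]=1
  size 2 → [4,6]=1  [6,9]=2  [8,9]=1
  size 3 → [2,8,9]=1  [4,6,9]=3  [6,8,9]=3  [7,8,9]=1
  size 4 → [2,6,8,9]=4  [2,7,8,9]=2  [3,7,8,9]=1  [4,6,8,9]=6  [5,7,8,9]=1  [6,7,8,9]=4
  size 5 → [1,3,7,8,9]=1  [2,3,7,8,9]=3  [2,4,6,8,9]=10  [2,5,7,8,9]=3  [2,6,7,8,9]=10  [3,5,7,8,9]=2  [3,6,7,8,9]=5  [4,6,7,8,9]=10  [5,6,7,8,9]=5
  size 6 → [1,2,3,7,8,9]=4  [1,3,5,7,8,9]=3  [1,3,6,7,8,9]=6  [2,3,5,7,8,9]=8  [2,3,6,7,8,9]=18  [2,4,6,7,8,9]=30  [2,5,6,7,8,9]=18  [3,4,6,7,8,9]=15  [3,5,6,7,8,9]=12  [4,5,6,7,8,9]=15
  size 7 → [0,1,3,5,7,8,9]=3  [1,2,3,5,7,8,9]=15  [1,2,3,6,7,8,9]=28  [1,3,4,6,7,8,9]=21  [1,3,5,6,7,8,9]=21  [2,3,4,6,7,8,9]=63  [2,3,5,6,7,8,9]=56  [2,4,5,6,7,8,9]=63  [3,4,5,6,7,8,9]=42
  size 8 → [0,1,2,3,5,7,8,9]=18  [0,1,3,5,6,7,8,9]=24  [1,2,3,4,6,7,8,9]=112  [1,2,3,5,6,7,8,9]=120  [1,3,4,5,6,7,8,9]=84  [2,3,4,5,6,7,8,9]=224
  first=0(z) contributes 540
  first=2(y) contributes 108
  first=4(c) contributes 162
|[w]| = 810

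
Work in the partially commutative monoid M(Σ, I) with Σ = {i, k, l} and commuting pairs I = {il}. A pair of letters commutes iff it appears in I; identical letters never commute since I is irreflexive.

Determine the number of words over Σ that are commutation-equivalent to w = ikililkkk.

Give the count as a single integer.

6

drop 0:i onto floor
drop 1:k onto {0:i}
drop 2:i onto {1:k}
drop 3:l onto {1:k}
drop 4:i onto {2:i}
drop 5:l onto {3:l}
drop 6:k onto {4:i, 5:l}
drop 7:k onto {6:k}
drop 8:k onto {7:k}
ground layer = {0:i}
drop-orders for the pieces not yet dropped (sum over which currently-grounded one goes next):
  1 to go: {8} 1
  2 to go: {7,8} 1
  3 to go: {6,7,8} 1
  4 to go: {4,6,7,8} 1  {5,6,7,8} 1
  5 to go: {2,4,6,7,8} 1  {3,5,6,7,8} 1  {4,5,6,7,8} 2
  6 to go: {2,4,5,6,7,8} 3  {3,4,5,6,7,8} 3
  7 to go: {2,3,4,5,6,7,8} 6
  if 0:i drops first: 6 orders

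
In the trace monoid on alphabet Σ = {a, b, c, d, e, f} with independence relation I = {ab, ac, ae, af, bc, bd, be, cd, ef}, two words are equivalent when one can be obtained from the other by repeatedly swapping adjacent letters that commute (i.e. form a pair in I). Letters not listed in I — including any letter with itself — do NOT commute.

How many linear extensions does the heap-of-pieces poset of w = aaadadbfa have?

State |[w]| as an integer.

piece 0:a — minimal
piece 1:a rests on {0:a}
piece 2:a rests on {1:a}
piece 3:d rests on {2:a}
piece 4:a rests on {3:d}
piece 5:d rests on {4:a}
piece 6:b — minimal
piece 7:f rests on {5:d, 6:b}
piece 8:a rests on {5:d}
minimal pieces: {0:a, 6:b}
ways to finish when only these pieces remain (= sum over removing one remaining piece with nothing left below it):
  1 left: {7}→1  {8}→1
  2 left: {6,7}→1  {7,8}→2
  3 left: {5,7,8}→2  {6,7,8}→3
  4 left: {4,5,7,8}→2  {5,6,7,8}→5
  5 left: {3,4,5,7,8}→2  {4,5,6,7,8}→7
  6 left: {2,3,4,5,7,8}→2  {3,4,5,6,7,8}→9
  7 left: {1,2,3,4,5,7,8}→2  {2,3,4,5,6,7,8}→11
  placing 0:a first → 13 extensions
  placing 6:b first → 2 extensions
total linear extensions = 15

15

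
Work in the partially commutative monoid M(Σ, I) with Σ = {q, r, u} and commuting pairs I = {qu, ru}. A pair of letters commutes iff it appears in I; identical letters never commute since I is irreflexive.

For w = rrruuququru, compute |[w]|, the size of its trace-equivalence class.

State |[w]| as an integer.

#0=r has no predecessor
#1=r depends on [0:r]
#2=r depends on [1:r]
#3=u has no predecessor
#4=u depends on [3:u]
#5=q depends on [2:r]
#6=u depends on [4:u]
#7=q depends on [5:q]
#8=u depends on [6:u]
#9=r depends on [7:q]
#10=u depends on [8:u]
sources: [0:r, 3:u]
N(rest) = Σ N(rest − s) over sources s of rest; N(one piece) = 1:
  size 1 → [9]=1  [10]=1
  size 2 → [7,9]=1  [8,10]=1  [9,10]=2
  size 3 → [5,7,9]=1  [6,8,10]=1  [7,9,10]=3  [8,9,10]=3
  size 4 → [2,5,7,9]=1  [4,6,8,10]=1  [5,7,9,10]=4  [6,8,9,10]=4  [7,8,9,10]=6
  size 5 → [1,2,5,7,9]=1  [2,5,7,9,10]=5  [3,4,6,8,10]=1  [4,6,8,9,10]=5  [5,7,8,9,10]=10  [6,7,8,9,10]=10
  size 6 → [0,1,2,5,7,9]=1  [1,2,5,7,9,10]=6  [2,5,7,8,9,10]=15  [3,4,6,8,9,10]=6  [4,6,7,8,9,10]=15  [5,6,7,8,9,10]=20
  size 7 → [0,1,2,5,7,9,10]=7  [1,2,5,7,8,9,10]=21  [2,5,6,7,8,9,10]=35  [3,4,6,7,8,9,10]=21  [4,5,6,7,8,9,10]=35
  size 8 → [0,1,2,5,7,8,9,10]=28  [1,2,5,6,7,8,9,10]=56  [2,4,5,6,7,8,9,10]=70  [3,4,5,6,7,8,9,10]=56
  size 9 → [0,1,2,5,6,7,8,9,10]=84  [1,2,4,5,6,7,8,9,10]=126  [2,3,4,5,6,7,8,9,10]=126
  first=0(r) contributes 252
  first=3(u) contributes 210
|[w]| = 462

462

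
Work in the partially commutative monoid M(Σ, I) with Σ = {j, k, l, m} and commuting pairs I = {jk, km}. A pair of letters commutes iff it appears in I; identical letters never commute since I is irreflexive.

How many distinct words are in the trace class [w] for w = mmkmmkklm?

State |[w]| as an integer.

35

drop 0:m onto floor
drop 1:m onto {0:m}
drop 2:k onto floor
drop 3:m onto {1:m}
drop 4:m onto {3:m}
drop 5:k onto {2:k}
drop 6:k onto {5:k}
drop 7:l onto {4:m, 6:k}
drop 8:m onto {7:l}
ground layer = {0:m, 2:k}
drop-orders for the pieces not yet dropped (sum over which currently-grounded one goes next):
  1 to go: {8} 1
  2 to go: {7,8} 1
  3 to go: {4,7,8} 1  {6,7,8} 1
  4 to go: {3,4,7,8} 1  {4,6,7,8} 2  {5,6,7,8} 1
  5 to go: {1,3,4,7,8} 1  {2,5,6,7,8} 1  {3,4,6,7,8} 3  {4,5,6,7,8} 3
  6 to go: {0,1,3,4,7,8} 1  {1,3,4,6,7,8} 4  {2,4,5,6,7,8} 4  {3,4,5,6,7,8} 6
  7 to go: {0,1,3,4,6,7,8} 5  {1,3,4,5,6,7,8} 10  {2,3,4,5,6,7,8} 10
  if 0:m drops first: 20 orders
  if 2:k drops first: 15 orders
heap linearizations: 35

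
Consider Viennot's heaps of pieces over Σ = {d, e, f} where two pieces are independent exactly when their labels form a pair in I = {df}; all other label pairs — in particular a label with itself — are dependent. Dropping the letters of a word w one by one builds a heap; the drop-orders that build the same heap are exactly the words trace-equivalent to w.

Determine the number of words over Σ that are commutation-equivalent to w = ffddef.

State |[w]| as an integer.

6

piece 0:f — minimal
piece 1:f rests on {0:f}
piece 2:d — minimal
piece 3:d rests on {2:d}
piece 4:e rests on {1:f, 3:d}
piece 5:f rests on {4:e}
minimal pieces: {0:f, 2:d}
ways to finish when only these pieces remain (= sum over removing one remaining piece with nothing left below it):
  1 left: {5}→1
  2 left: {4,5}→1
  3 left: {1,4,5}→1  {3,4,5}→1
  4 left: {0,1,4,5}→1  {1,3,4,5}→2  {2,3,4,5}→1
  placing 0:f first → 3 extensions
  placing 2:d first → 3 extensions
total linear extensions = 6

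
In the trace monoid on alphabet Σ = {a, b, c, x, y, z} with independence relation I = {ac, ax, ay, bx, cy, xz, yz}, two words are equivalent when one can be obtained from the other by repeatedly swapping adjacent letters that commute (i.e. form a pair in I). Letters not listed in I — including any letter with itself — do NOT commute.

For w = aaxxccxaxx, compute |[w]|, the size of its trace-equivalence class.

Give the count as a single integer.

120

piece 0:a — minimal
piece 1:a rests on {0:a}
piece 2:x — minimal
piece 3:x rests on {2:x}
piece 4:c rests on {3:x}
piece 5:c rests on {4:c}
piece 6:x rests on {5:c}
piece 7:a rests on {1:a}
piece 8:x rests on {6:x}
piece 9:x rests on {8:x}
minimal pieces: {0:a, 2:x}
ways to finish when only these pieces remain (= sum over removing one remaining piece with nothing left below it):
  1 left: {7}→1  {9}→1
  2 left: {1,7}→1  {7,9}→2  {8,9}→1
  3 left: {0,1,7}→1  {1,7,9}→3  {6,8,9}→1  {7,8,9}→3
  4 left: {0,1,7,9}→4  {1,7,8,9}→6  {5,6,8,9}→1  {6,7,8,9}→4
  5 left: {0,1,7,8,9}→10  {1,6,7,8,9}→10  {4,5,6,8,9}→1  {5,6,7,8,9}→5
  6 left: {0,1,6,7,8,9}→20  {1,5,6,7,8,9}→15  {3,4,5,6,8,9}→1  {4,5,6,7,8,9}→6
  7 left: {0,1,5,6,7,8,9}→35  {1,4,5,6,7,8,9}→21  {2,3,4,5,6,8,9}→1  {3,4,5,6,7,8,9}→7
  8 left: {0,1,4,5,6,7,8,9}→56  {1,3,4,5,6,7,8,9}→28  {2,3,4,5,6,7,8,9}→8
  placing 0:a first → 36 extensions
  placing 2:x first → 84 extensions
total linear extensions = 120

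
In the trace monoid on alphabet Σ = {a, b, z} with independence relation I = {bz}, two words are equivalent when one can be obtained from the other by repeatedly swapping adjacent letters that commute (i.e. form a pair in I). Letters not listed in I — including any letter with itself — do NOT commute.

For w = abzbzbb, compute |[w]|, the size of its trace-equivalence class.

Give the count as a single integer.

15

drop 0:a onto floor
drop 1:b onto {0:a}
drop 2:z onto {0:a}
drop 3:b onto {1:b}
drop 4:z onto {2:z}
drop 5:b onto {3:b}
drop 6:b onto {5:b}
ground layer = {0:a}
drop-orders for the pieces not yet dropped (sum over which currently-grounded one goes next):
  1 to go: {4} 1  {6} 1
  2 to go: {2,4} 1  {4,6} 2  {5,6} 1
  3 to go: {2,4,6} 3  {3,5,6} 1  {4,5,6} 3
  4 to go: {1,3,5,6} 1  {2,4,5,6} 6  {3,4,5,6} 4
  5 to go: {1,3,4,5,6} 5  {2,3,4,5,6} 10
  if 0:a drops first: 15 orders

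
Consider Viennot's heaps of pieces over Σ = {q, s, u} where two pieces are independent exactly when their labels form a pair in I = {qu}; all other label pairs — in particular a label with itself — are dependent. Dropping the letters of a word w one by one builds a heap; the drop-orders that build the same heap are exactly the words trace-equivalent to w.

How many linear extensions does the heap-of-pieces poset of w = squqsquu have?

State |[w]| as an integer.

#0=s has no predecessor
#1=q depends on [0:s]
#2=u depends on [0:s]
#3=q depends on [1:q]
#4=s depends on [2:u, 3:q]
#5=q depends on [4:s]
#6=u depends on [4:s]
#7=u depends on [6:u]
sources: [0:s]
N(rest) = Σ N(rest − s) over sources s of rest; N(one piece) = 1:
  size 1 → [5]=1  [7]=1
  size 2 → [5,7]=2  [6,7]=1
  size 3 → [5,6,7]=3
  size 4 → [4,5,6,7]=3
  size 5 → [2,4,5,6,7]=3  [3,4,5,6,7]=3
  size 6 → [1,3,4,5,6,7]=3  [2,3,4,5,6,7]=6
  first=0(s) contributes 9

9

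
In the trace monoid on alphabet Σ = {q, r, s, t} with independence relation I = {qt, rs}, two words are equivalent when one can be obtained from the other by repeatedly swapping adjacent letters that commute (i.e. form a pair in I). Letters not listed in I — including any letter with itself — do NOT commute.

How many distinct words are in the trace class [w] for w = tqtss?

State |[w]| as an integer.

#0=t has no predecessor
#1=q has no predecessor
#2=t depends on [0:t]
#3=s depends on [1:q, 2:t]
#4=s depends on [3:s]
sources: [0:t, 1:q]
N(rest) = Σ N(rest − s) over sources s of rest; N(one piece) = 1:
  size 1 → [4]=1
  size 2 → [3,4]=1
  size 3 → [1,3,4]=1  [2,3,4]=1
  first=0(t) contributes 2
  first=1(q) contributes 1
|[w]| = 3

3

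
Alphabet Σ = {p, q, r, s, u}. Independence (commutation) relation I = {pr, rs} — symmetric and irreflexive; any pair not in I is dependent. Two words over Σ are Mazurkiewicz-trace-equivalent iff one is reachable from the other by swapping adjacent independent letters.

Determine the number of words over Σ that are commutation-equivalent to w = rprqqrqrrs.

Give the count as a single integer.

9

piece 0:r — minimal
piece 1:p — minimal
piece 2:r rests on {0:r}
piece 3:q rests on {1:p, 2:r}
piece 4:q rests on {3:q}
piece 5:r rests on {4:q}
piece 6:q rests on {5:r}
piece 7:r rests on {6:q}
piece 8:r rests on {7:r}
piece 9:s rests on {6:q}
minimal pieces: {0:r, 1:p}
ways to finish when only these pieces remain (= sum over removing one remaining piece with nothing left below it):
  1 left: {8}→1  {9}→1
  2 left: {7,8}→1  {8,9}→2
  3 left: {7,8,9}→3
  4 left: {6,7,8,9}→3
  5 left: {5,6,7,8,9}→3
  6 left: {4,5,6,7,8,9}→3
  7 left: {3,4,5,6,7,8,9}→3
  8 left: {1,3,4,5,6,7,8,9}→3  {2,3,4,5,6,7,8,9}→3
  placing 0:r first → 6 extensions
  placing 1:p first → 3 extensions
total linear extensions = 9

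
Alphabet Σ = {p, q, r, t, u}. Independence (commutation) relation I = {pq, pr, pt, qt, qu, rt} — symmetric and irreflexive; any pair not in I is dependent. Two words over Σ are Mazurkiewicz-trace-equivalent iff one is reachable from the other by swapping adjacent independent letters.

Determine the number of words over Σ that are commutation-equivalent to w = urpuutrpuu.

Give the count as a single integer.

#0=u has no predecessor
#1=r depends on [0:u]
#2=p depends on [0:u]
#3=u depends on [1:r, 2:p]
#4=u depends on [3:u]
#5=t depends on [4:u]
#6=r depends on [4:u]
#7=p depends on [4:u]
#8=u depends on [5:t, 6:r, 7:p]
#9=u depends on [8:u]
sources: [0:u]
N(rest) = Σ N(rest − s) over sources s of rest; N(one piece) = 1:
  size 1 → [9]=1
  size 2 → [8,9]=1
  size 3 → [5,8,9]=1  [6,8,9]=1  [7,8,9]=1
  size 4 → [5,6,8,9]=2  [5,7,8,9]=2  [6,7,8,9]=2
  size 5 → [5,6,7,8,9]=6
  size 6 → [4,5,6,7,8,9]=6
  size 7 → [3,4,5,6,7,8,9]=6
  size 8 → [1,3,4,5,6,7,8,9]=6  [2,3,4,5,6,7,8,9]=6
  first=0(u) contributes 12

12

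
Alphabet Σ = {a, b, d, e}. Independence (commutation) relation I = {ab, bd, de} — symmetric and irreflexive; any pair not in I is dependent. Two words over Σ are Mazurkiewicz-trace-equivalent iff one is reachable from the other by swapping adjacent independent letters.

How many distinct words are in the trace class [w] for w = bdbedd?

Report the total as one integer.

0(b) covers ∅
1(d) covers ∅
2(b) covers 0:b
3(e) covers 2:b
4(d) covers 1:d
5(d) covers 4:d
floor of heap: 0:b, 1:d
completions by unplaced set U, small U first (add the entries for U minus each lowest piece of U):
  |U|=1: {3}:1  {5}:1
  |U|=2: {2,3}:1  {3,5}:2  {4,5}:1
  |U|=3: {0,2,3}:1  {1,4,5}:1  {2,3,5}:3  {3,4,5}:3
  |U|=4: {0,2,3,5}:4  {1,3,4,5}:4  {2,3,4,5}:6
  start at 0(b): 10
  start at 1(d): 10
sum over floor = 20

20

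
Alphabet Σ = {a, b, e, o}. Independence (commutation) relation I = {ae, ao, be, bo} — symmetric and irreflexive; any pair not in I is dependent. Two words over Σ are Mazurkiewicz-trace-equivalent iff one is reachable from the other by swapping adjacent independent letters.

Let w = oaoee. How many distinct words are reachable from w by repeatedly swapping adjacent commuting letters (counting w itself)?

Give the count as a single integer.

piece 0:o — minimal
piece 1:a — minimal
piece 2:o rests on {0:o}
piece 3:e rests on {2:o}
piece 4:e rests on {3:e}
minimal pieces: {0:o, 1:a}
ways to finish when only these pieces remain (= sum over removing one remaining piece with nothing left below it):
  1 left: {1}→1  {4}→1
  2 left: {1,4}→2  {3,4}→1
  3 left: {1,3,4}→3  {2,3,4}→1
  placing 0:o first → 4 extensions
  placing 1:a first → 1 extensions
total linear extensions = 5

5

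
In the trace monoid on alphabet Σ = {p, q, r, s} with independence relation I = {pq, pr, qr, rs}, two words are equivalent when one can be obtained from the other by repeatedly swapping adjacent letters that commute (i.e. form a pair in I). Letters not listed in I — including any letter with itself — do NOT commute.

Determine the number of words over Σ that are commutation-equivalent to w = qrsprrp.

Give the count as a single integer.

drop 0:q onto floor
drop 1:r onto floor
drop 2:s onto {0:q}
drop 3:p onto {2:s}
drop 4:r onto {1:r}
drop 5:r onto {4:r}
drop 6:p onto {3:p}
ground layer = {0:q, 1:r}
drop-orders for the pieces not yet dropped (sum over which currently-grounded one goes next):
  1 to go: {5} 1  {6} 1
  2 to go: {3,6} 1  {4,5} 1  {5,6} 2
  3 to go: {1,4,5} 1  {2,3,6} 1  {3,5,6} 3  {4,5,6} 3
  4 to go: {0,2,3,6} 1  {1,4,5,6} 4  {2,3,5,6} 4  {3,4,5,6} 6
  5 to go: {0,2,3,5,6} 5  {1,3,4,5,6} 10  {2,3,4,5,6} 10
  if 0:q drops first: 20 orders
  if 1:r drops first: 15 orders
heap linearizations: 35

35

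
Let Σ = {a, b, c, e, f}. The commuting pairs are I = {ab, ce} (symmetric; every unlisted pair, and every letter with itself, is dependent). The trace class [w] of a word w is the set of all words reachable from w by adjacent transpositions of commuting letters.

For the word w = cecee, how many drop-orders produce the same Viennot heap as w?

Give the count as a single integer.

10

0(c) covers ∅
1(e) covers ∅
2(c) covers 0:c
3(e) covers 1:e
4(e) covers 3:e
floor of heap: 0:c, 1:e
completions by unplaced set U, small U first (add the entries for U minus each lowest piece of U):
  |U|=1: {2}:1  {4}:1
  |U|=2: {0,2}:1  {2,4}:2  {3,4}:1
  |U|=3: {0,2,4}:3  {1,3,4}:1  {2,3,4}:3
  start at 0(c): 4
  start at 1(e): 6
sum over floor = 10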